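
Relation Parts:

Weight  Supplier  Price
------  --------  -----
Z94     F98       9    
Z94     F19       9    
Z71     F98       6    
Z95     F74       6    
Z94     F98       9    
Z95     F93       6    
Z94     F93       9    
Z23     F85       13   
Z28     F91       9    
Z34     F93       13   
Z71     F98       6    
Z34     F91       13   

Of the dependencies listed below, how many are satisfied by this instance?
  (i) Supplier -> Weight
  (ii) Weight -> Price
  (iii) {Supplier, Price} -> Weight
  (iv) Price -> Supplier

2

(i) Supplier -> Weight: Supplier=F98: 4 rows → Weight takes values {Z94, Z71} — violation; Supplier=F93: 3 rows → Weight takes values {Z95, Z94, Z34} — violation; Supplier=F91: 2 rows → Weight takes values {Z28, Z34} — violation — fails.
(ii) Weight -> Price: every LHS value maps to a single RHS value — holds.
(iii) {Supplier, Price} -> Weight: every LHS value maps to a single RHS value — holds.
(iv) Price -> Supplier: Price=9: 5 rows → Supplier takes values {F98, F19, F93, F91} — violation; Price=6: 4 rows → Supplier takes values {F98, F74, F93} — violation; Price=13: 3 rows → Supplier takes values {F85, F93, F91} — violation — fails.
2 of the 4 dependencies hold.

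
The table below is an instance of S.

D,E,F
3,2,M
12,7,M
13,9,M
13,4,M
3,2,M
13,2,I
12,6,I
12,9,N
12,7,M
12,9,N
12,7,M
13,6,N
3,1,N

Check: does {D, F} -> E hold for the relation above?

No

(D=3, F=M): 2 rows → E = 2, 2 ✓
(D=12, F=M): 3 rows → E = 7, 7, 7 ✓
(D=13, F=M): 2 rows → E takes values {9, 4} — violation
(D=13, F=I): 1 row → E = 2 ✓
(D=12, F=I): 1 row → E = 6 ✓
(D=12, F=N): 2 rows → E = 9, 9 ✓
(D=13, F=N): 1 row → E = 6 ✓
(D=3, F=N): 1 row → E = 1 ✓
Two rows agree on {D, F} but differ on E, so {D, F} -> E does not hold.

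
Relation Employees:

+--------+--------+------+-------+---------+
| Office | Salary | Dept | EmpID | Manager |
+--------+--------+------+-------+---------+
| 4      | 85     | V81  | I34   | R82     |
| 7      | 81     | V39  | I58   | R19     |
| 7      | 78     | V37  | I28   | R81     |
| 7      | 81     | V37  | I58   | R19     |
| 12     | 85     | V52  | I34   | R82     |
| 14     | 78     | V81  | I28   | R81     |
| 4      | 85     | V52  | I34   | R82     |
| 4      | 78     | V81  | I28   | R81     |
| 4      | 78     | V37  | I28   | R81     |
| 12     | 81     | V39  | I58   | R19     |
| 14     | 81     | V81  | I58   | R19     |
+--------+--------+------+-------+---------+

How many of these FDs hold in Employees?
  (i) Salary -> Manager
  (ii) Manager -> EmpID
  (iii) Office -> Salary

(i) Salary -> Manager: every LHS value maps to a single RHS value — holds.
(ii) Manager -> EmpID: every LHS value maps to a single RHS value — holds.
(iii) Office -> Salary: Office=4: 4 rows → Salary takes values {85, 78} — violation; Office=7: 3 rows → Salary takes values {81, 78} — violation; Office=12: 2 rows → Salary takes values {85, 81} — violation; Office=14: 2 rows → Salary takes values {78, 81} — violation — fails.
2 of the 3 dependencies hold.

2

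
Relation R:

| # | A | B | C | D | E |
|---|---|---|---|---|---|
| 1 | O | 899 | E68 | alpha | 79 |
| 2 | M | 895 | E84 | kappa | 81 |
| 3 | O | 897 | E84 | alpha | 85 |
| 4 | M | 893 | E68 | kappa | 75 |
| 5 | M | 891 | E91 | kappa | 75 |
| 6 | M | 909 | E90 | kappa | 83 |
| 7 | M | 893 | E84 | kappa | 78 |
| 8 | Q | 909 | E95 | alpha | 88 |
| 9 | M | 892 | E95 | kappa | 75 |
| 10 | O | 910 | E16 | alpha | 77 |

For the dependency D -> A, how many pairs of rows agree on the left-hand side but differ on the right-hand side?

D=alpha: violating pairs (1,8), (3,8), (8,10) — 3 pairs.
D=kappa: all 6 rows agree on A — 0 pairs.

3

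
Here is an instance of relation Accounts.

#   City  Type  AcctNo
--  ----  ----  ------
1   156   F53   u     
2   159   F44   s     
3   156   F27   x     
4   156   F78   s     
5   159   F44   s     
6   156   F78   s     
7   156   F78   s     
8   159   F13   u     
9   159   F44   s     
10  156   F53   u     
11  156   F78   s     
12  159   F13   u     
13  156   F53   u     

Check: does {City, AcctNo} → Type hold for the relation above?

(City=156, AcctNo=u): rows 1, 10, 13 → Type = F53, F53, F53 ✓
(City=159, AcctNo=s): rows 2, 5, 9 → Type = F44, F44, F44 ✓
(City=156, AcctNo=x): row 3 → Type = F27 ✓
(City=156, AcctNo=s): rows 4, 6, 7, 11 → Type = F78, F78, F78, F78 ✓
(City=159, AcctNo=u): rows 8, 12 → Type = F13, F13 ✓
Every {City, AcctNo} value is associated with a single Type value, so {City, AcctNo} → Type holds.

Yes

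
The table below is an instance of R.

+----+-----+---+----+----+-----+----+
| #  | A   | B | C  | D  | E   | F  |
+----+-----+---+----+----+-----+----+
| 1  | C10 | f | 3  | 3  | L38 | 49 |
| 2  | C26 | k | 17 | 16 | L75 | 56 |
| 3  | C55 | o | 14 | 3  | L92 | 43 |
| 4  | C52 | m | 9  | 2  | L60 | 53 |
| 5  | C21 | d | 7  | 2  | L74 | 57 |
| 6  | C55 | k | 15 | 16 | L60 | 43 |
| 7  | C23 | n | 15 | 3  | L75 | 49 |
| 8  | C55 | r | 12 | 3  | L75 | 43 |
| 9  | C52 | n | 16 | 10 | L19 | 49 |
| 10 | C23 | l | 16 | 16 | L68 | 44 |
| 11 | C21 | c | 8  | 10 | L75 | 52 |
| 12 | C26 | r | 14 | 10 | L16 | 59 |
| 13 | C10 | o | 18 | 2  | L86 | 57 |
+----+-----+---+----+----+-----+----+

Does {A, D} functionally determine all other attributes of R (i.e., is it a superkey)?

No

Rows 3 and 8 have the same {A, D} value (A=C55, D=3) but are distinct tuples, so {A, D} does not determine every attribute — not a superkey.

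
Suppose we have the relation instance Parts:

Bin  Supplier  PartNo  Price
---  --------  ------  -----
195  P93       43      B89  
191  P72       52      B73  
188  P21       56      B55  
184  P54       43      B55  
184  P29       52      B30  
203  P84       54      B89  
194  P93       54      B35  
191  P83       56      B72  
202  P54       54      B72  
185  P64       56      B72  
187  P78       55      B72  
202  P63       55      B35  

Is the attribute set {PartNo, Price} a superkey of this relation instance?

Two distinct rows share (PartNo=56, Price=B72), so {PartNo, Price} does not determine every attribute — not a superkey.

No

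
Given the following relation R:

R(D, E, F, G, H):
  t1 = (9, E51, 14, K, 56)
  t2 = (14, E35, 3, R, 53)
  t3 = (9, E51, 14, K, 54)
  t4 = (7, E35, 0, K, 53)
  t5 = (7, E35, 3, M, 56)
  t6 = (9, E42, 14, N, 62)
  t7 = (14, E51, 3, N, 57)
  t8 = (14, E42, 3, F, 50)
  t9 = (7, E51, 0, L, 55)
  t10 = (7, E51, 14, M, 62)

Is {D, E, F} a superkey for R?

No

Rows 1 and 3 have the same {D, E, F} value (D=9, E=E51, F=14) but are distinct tuples, so {D, E, F} does not determine every attribute — not a superkey.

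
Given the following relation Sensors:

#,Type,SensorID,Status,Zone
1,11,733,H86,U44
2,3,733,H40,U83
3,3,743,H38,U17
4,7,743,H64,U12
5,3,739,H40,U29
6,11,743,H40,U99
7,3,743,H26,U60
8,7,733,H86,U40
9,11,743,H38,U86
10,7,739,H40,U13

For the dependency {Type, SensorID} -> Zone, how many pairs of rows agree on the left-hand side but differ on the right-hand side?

(Type=3, SensorID=743): violating pairs (3,7) — 1 pair.
(Type=11, SensorID=743): violating pairs (6,9) — 1 pair.

2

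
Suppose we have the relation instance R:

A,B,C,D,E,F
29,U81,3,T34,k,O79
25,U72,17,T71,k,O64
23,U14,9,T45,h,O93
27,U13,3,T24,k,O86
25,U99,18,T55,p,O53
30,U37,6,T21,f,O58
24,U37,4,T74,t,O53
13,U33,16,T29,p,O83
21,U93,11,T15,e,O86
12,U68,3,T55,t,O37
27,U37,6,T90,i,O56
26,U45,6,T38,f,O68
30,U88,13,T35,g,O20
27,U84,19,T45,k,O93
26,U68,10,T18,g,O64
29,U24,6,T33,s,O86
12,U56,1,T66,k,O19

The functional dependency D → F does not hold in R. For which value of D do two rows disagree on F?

T55

D=T34: 1 row → F = O79 ✓
D=T71: 1 row → F = O64 ✓
D=T45: 2 rows → F = O93, O93 ✓
D=T24: 1 row → F = O86 ✓
D=T55: 2 rows → F takes values {O53, O37} — violation
D=T21: 1 row → F = O58 ✓
D=T74: 1 row → F = O53 ✓
D=T29: 1 row → F = O83 ✓
D=T15: 1 row → F = O86 ✓
D=T90: 1 row → F = O56 ✓
D=T38: 1 row → F = O68 ✓
D=T35: 1 row → F = O20 ✓
D=T18: 1 row → F = O64 ✓
D=T33: 1 row → F = O86 ✓
D=T66: 1 row → F = O19 ✓
The only D value with inconsistent F is D=T55.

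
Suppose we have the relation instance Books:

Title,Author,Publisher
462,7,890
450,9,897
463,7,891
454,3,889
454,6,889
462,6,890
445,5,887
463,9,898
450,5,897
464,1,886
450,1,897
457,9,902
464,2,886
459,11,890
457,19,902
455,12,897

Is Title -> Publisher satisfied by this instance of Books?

Title=462: 2 rows → Publisher = 890, 890 ✓
Title=450: 3 rows → Publisher = 897, 897, 897 ✓
Title=463: 2 rows → Publisher takes values {891, 898} — violation
Title=454: 2 rows → Publisher = 889, 889 ✓
Title=445: 1 row → Publisher = 887 ✓
Title=464: 2 rows → Publisher = 886, 886 ✓
Title=457: 2 rows → Publisher = 902, 902 ✓
Title=459: 1 row → Publisher = 890 ✓
Title=455: 1 row → Publisher = 897 ✓
Two rows agree on Title but differ on Publisher, so Title -> Publisher does not hold.

No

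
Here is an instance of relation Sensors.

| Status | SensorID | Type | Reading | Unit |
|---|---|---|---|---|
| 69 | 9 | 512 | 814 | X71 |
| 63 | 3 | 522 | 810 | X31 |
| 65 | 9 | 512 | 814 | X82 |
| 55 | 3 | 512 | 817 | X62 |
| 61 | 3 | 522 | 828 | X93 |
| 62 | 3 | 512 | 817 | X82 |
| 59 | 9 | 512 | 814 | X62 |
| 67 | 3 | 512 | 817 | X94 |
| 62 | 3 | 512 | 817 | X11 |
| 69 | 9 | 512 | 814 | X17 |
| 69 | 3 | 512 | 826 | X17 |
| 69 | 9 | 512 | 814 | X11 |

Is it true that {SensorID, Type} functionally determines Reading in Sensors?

(SensorID=9, Type=512): 5 rows → Reading = 814, 814, 814, 814, 814 ✓
(SensorID=3, Type=522): 2 rows → Reading takes values {810, 828} — violation
(SensorID=3, Type=512): 5 rows → Reading takes values {817, 826} — violation
Two rows agree on {SensorID, Type} but differ on Reading, so {SensorID, Type} -> Reading does not hold.

No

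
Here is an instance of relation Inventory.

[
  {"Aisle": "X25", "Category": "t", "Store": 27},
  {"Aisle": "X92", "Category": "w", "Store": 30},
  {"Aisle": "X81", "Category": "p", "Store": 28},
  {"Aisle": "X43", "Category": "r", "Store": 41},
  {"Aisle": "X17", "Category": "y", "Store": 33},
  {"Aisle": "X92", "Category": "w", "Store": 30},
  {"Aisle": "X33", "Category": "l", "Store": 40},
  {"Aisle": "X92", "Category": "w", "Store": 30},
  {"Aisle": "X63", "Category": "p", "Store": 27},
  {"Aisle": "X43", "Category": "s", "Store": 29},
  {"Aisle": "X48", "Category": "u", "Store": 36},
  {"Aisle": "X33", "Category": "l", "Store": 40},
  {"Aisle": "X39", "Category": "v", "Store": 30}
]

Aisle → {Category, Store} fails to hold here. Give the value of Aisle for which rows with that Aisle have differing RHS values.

X43

Aisle=X25: 1 row → {Category,Store} = (t, 27) ✓
Aisle=X92: 3 rows → {Category,Store} = (w, 30), (w, 30), (w, 30) ✓
Aisle=X81: 1 row → {Category,Store} = (p, 28) ✓
Aisle=X43: 2 rows → {Category,Store} takes values {(r, 41), (s, 29)} — violation
Aisle=X17: 1 row → {Category,Store} = (y, 33) ✓
Aisle=X33: 2 rows → {Category,Store} = (l, 40), (l, 40) ✓
Aisle=X63: 1 row → {Category,Store} = (p, 27) ✓
Aisle=X48: 1 row → {Category,Store} = (u, 36) ✓
Aisle=X39: 1 row → {Category,Store} = (v, 30) ✓
The only Aisle value with inconsistent RHS is Aisle=X43.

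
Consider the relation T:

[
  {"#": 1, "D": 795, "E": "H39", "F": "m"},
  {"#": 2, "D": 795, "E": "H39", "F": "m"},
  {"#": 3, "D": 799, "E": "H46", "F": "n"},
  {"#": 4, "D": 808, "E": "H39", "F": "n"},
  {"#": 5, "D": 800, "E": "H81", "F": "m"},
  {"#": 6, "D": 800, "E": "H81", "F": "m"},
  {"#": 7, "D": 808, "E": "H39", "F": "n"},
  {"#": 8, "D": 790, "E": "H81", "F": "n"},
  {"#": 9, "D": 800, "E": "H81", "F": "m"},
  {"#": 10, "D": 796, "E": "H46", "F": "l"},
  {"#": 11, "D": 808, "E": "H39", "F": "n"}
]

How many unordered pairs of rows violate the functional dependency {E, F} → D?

(E=H39, F=m): all 2 rows agree on D — 0 pairs.
(E=H39, F=n): all 3 rows agree on D — 0 pairs.
(E=H81, F=m): all 3 rows agree on D — 0 pairs.

0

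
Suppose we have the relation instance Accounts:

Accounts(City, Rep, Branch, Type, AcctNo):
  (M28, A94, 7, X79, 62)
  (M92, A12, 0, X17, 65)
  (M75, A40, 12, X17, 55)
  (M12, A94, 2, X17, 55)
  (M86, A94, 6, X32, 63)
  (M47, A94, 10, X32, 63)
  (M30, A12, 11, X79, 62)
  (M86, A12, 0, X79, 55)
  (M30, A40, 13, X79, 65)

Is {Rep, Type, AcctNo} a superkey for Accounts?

Two distinct rows share (Rep=A94, Type=X32, AcctNo=63), so {Rep, Type, AcctNo} does not determine every attribute — not a superkey.

No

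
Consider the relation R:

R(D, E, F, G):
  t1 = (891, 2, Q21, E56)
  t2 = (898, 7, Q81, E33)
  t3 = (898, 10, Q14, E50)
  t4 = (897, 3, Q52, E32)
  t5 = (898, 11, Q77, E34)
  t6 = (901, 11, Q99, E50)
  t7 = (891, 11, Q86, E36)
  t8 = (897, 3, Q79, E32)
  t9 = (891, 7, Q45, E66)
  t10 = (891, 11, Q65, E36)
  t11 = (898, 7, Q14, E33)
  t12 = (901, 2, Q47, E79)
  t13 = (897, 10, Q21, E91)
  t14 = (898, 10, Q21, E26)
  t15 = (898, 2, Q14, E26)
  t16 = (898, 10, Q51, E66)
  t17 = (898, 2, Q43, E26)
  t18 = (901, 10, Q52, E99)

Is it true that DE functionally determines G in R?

(D=891, E=2): row 1 → G = E56 ✓
(D=898, E=7): rows 2, 11 → G = E33, E33 ✓
(D=898, E=10): rows 3, 14, 16 → G takes values {E50, E26, E66} — violation
(D=897, E=3): rows 4, 8 → G = E32, E32 ✓
(D=898, E=11): row 5 → G = E34 ✓
(D=901, E=11): row 6 → G = E50 ✓
(D=891, E=11): rows 7, 10 → G = E36, E36 ✓
(D=891, E=7): row 9 → G = E66 ✓
(D=901, E=2): row 12 → G = E79 ✓
(D=897, E=10): row 13 → G = E91 ✓
(D=898, E=2): rows 15, 17 → G = E26, E26 ✓
(D=901, E=10): row 18 → G = E99 ✓
Two rows agree on DE but differ on G, so DE -> G does not hold.

No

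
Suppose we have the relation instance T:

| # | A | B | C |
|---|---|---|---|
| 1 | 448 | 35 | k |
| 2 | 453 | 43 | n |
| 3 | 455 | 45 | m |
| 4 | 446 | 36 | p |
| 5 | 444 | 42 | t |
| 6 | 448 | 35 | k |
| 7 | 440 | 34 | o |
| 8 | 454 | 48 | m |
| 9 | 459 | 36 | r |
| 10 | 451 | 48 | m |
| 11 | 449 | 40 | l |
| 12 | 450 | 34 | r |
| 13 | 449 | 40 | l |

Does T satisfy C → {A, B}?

No

C=k: rows 1, 6 → {A,B} = (448, 35), (448, 35) ✓
C=n: row 2 → {A,B} = (453, 43) ✓
C=m: rows 3, 8, 10 → {A,B} takes values {(455, 45), (454, 48), (451, 48)} — violation
C=p: row 4 → {A,B} = (446, 36) ✓
C=t: row 5 → {A,B} = (444, 42) ✓
C=o: row 7 → {A,B} = (440, 34) ✓
C=r: rows 9, 12 → {A,B} takes values {(459, 36), (450, 34)} — violation
C=l: rows 11, 13 → {A,B} = (449, 40), (449, 40) ✓
Two rows agree on C but differ on {A, B}, so C → {A, B} does not hold.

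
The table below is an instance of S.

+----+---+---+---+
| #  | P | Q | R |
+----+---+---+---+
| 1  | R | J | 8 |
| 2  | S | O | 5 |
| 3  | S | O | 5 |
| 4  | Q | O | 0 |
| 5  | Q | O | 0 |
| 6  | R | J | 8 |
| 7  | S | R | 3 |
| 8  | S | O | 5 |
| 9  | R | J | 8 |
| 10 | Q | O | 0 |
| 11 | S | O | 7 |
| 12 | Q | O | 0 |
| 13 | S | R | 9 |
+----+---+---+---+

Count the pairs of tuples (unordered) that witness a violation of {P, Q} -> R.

(P=R, Q=J): all 3 rows agree on R — 0 pairs.
(P=S, Q=O): violating pairs (2,11), (3,11), (8,11) — 3 pairs.
(P=Q, Q=O): all 4 rows agree on R — 0 pairs.
(P=S, Q=R): violating pairs (7,13) — 1 pair.

4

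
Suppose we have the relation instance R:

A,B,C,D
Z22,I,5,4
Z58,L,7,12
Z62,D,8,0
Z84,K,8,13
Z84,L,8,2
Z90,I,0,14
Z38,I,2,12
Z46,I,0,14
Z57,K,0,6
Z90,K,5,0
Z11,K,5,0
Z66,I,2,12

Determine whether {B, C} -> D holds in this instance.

Yes

(B=I, C=5): 1 row → D = 4 ✓
(B=L, C=7): 1 row → D = 12 ✓
(B=D, C=8): 1 row → D = 0 ✓
(B=K, C=8): 1 row → D = 13 ✓
(B=L, C=8): 1 row → D = 2 ✓
(B=I, C=0): 2 rows → D = 14, 14 ✓
(B=I, C=2): 2 rows → D = 12, 12 ✓
(B=K, C=0): 1 row → D = 6 ✓
(B=K, C=5): 2 rows → D = 0, 0 ✓
Every {B, C} value is associated with a single D value, so {B, C} -> D holds.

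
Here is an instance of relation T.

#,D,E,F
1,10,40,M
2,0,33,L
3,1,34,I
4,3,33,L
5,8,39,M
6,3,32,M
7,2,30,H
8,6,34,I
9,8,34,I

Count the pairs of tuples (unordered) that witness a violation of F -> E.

F=M: violating pairs (1,5), (1,6), (5,6) — 3 pairs.
F=L: all 2 rows agree on E — 0 pairs.
F=I: all 3 rows agree on E — 0 pairs.

3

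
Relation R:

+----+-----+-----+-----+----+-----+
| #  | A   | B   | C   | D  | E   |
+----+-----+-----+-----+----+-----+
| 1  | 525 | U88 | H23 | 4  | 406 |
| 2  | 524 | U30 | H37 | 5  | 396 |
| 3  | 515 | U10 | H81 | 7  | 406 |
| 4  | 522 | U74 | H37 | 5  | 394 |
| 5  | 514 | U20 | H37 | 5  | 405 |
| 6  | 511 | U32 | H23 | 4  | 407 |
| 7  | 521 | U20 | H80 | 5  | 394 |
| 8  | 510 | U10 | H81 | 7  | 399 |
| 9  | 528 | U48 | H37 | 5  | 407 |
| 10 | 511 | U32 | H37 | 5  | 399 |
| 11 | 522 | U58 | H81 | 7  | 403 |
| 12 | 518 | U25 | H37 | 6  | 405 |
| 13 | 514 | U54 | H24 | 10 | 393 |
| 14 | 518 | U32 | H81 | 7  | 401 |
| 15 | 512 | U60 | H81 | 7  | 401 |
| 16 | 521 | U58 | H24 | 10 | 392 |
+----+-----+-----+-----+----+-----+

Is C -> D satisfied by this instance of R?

No

C=H23: rows 1, 6 → D = 4, 4 ✓
C=H37: rows 2, 4, 5, 9, 10, 12 → D takes values {5, 6} — violation
C=H81: rows 3, 8, 11, 14, 15 → D = 7, 7, 7, 7, 7 ✓
C=H80: row 7 → D = 5 ✓
C=H24: rows 13, 16 → D = 10, 10 ✓
Two rows agree on C but differ on D, so C -> D does not hold.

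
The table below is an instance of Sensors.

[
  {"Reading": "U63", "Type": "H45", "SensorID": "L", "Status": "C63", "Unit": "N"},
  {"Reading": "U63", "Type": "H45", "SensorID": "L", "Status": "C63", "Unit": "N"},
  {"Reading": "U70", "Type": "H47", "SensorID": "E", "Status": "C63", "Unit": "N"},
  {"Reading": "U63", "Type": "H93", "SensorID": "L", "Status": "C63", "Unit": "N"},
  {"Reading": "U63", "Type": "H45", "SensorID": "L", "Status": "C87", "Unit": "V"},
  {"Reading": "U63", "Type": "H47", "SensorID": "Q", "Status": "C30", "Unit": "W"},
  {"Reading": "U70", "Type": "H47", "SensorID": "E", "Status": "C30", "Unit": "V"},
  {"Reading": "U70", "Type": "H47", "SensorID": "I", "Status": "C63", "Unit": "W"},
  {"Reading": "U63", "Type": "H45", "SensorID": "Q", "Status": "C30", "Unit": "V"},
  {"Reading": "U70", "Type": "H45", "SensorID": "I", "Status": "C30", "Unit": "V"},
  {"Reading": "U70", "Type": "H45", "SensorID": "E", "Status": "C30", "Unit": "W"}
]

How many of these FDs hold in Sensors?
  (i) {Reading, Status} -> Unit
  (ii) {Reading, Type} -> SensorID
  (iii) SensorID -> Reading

1

(i) {Reading, Status} -> Unit: (Reading=U70, Status=C63): 2 rows → Unit takes values {N, W} — violation; (Reading=U63, Status=C30): 2 rows → Unit takes values {W, V} — violation; (Reading=U70, Status=C30): 3 rows → Unit takes values {V, W} — violation — fails.
(ii) {Reading, Type} -> SensorID: (Reading=U63, Type=H45): 4 rows → SensorID takes values {L, Q} — violation; (Reading=U70, Type=H47): 3 rows → SensorID takes values {E, I} — violation; (Reading=U70, Type=H45): 2 rows → SensorID takes values {I, E} — violation — fails.
(iii) SensorID -> Reading: every LHS value maps to a single RHS value — holds.
1 of the 3 dependencies holds.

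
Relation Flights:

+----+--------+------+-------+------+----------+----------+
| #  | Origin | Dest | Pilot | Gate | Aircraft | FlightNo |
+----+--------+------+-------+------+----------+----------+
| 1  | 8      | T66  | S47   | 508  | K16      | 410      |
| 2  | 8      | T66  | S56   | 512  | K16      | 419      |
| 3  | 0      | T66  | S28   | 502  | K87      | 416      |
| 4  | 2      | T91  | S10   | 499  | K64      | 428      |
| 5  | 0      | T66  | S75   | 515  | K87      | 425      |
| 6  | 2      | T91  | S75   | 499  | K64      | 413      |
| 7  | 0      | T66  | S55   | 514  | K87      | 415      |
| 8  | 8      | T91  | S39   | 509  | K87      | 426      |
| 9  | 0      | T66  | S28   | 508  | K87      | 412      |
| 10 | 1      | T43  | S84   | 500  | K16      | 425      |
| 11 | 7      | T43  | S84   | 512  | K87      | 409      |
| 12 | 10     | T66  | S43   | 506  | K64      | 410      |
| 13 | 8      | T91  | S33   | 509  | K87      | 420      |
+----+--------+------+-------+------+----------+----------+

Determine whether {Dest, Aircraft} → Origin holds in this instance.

(Dest=T66, Aircraft=K16): rows 1, 2 → Origin = 8, 8 ✓
(Dest=T66, Aircraft=K87): rows 3, 5, 7, 9 → Origin = 0, 0, 0, 0 ✓
(Dest=T91, Aircraft=K64): rows 4, 6 → Origin = 2, 2 ✓
(Dest=T91, Aircraft=K87): rows 8, 13 → Origin = 8, 8 ✓
(Dest=T43, Aircraft=K16): row 10 → Origin = 1 ✓
(Dest=T43, Aircraft=K87): row 11 → Origin = 7 ✓
(Dest=T66, Aircraft=K64): row 12 → Origin = 10 ✓
Every {Dest, Aircraft} value is associated with a single Origin value, so {Dest, Aircraft} → Origin holds.

Yes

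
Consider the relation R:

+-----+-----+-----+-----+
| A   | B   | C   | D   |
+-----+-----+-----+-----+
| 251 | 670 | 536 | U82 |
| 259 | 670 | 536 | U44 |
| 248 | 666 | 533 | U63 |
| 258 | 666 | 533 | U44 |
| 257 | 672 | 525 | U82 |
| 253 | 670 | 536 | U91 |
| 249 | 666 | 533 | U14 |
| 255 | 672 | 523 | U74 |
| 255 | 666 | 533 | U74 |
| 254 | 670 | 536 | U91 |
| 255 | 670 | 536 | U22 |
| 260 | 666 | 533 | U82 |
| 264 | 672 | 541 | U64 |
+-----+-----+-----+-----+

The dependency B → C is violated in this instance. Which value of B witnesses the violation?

672

B=670: 5 rows → C = 536, 536, 536, 536, 536 ✓
B=666: 5 rows → C = 533, 533, 533, 533, 533 ✓
B=672: 3 rows → C takes values {525, 523, 541} — violation
The only B value with inconsistent C is B=672.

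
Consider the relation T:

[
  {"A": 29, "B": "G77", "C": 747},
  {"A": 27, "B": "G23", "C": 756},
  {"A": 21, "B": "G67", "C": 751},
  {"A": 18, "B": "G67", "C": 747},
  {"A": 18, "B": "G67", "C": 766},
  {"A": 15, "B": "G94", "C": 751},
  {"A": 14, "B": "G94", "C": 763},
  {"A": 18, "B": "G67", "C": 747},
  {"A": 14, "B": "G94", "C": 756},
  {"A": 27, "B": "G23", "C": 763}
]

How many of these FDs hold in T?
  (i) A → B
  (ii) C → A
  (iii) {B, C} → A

(i) A → B: every LHS value maps to a single RHS value — holds.
(ii) C → A: C=747: 3 rows → A takes values {29, 18} — violation; C=756: 2 rows → A takes values {27, 14} — violation; C=751: 2 rows → A takes values {21, 15} — violation; C=763: 2 rows → A takes values {14, 27} — violation — fails.
(iii) {B, C} → A: every LHS value maps to a single RHS value — holds.
2 of the 3 dependencies hold.

2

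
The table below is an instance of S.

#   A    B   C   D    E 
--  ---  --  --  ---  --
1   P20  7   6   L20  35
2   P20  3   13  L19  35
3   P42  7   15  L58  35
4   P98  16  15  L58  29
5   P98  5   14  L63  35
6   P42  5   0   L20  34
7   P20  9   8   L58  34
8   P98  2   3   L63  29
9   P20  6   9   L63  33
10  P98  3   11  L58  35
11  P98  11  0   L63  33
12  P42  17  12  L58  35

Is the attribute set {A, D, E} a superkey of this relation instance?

No

Rows 3 and 12 have the same {A, D, E} value (A=P42, D=L58, E=35) but are distinct tuples, so {A, D, E} does not determine every attribute — not a superkey.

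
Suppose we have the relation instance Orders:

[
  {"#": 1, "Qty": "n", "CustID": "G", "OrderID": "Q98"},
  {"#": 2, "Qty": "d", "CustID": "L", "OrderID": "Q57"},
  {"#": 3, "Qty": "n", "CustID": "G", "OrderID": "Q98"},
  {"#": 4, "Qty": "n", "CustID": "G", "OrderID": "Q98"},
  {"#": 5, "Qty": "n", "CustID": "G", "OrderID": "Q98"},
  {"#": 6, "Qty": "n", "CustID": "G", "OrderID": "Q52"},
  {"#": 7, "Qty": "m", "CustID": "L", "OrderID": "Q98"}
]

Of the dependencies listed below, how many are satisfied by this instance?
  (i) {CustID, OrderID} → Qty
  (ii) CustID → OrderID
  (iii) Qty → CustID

2

(i) {CustID, OrderID} → Qty: every LHS value maps to a single RHS value — holds.
(ii) CustID → OrderID: CustID=G: rows 1, 3, 4, 5, 6 → OrderID takes values {Q98, Q52} — violation; CustID=L: rows 2, 7 → OrderID takes values {Q57, Q98} — violation — fails.
(iii) Qty → CustID: every LHS value maps to a single RHS value — holds.
2 of the 3 dependencies hold.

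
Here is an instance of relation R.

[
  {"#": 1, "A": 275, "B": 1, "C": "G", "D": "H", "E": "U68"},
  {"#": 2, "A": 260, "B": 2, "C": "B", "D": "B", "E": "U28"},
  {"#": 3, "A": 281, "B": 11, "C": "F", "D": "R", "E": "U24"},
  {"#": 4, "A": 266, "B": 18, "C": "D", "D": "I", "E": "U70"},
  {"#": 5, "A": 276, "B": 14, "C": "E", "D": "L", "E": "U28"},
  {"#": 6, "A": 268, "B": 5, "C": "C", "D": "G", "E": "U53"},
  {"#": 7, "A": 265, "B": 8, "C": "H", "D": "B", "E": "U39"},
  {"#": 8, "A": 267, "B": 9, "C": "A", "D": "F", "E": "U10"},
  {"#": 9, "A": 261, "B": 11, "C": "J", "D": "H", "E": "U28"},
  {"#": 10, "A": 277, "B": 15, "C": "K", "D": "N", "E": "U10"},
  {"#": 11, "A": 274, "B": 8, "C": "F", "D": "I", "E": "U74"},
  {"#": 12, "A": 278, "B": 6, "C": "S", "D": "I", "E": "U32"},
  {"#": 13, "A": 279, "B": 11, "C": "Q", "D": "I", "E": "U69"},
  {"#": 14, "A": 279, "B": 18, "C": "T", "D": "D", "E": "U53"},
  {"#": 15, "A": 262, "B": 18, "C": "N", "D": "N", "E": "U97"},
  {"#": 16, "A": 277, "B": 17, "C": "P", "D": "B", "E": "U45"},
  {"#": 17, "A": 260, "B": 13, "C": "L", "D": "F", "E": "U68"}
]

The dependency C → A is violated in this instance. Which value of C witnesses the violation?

C=G: row 1 → A = 275 ✓
C=B: row 2 → A = 260 ✓
C=F: rows 3, 11 → A takes values {281, 274} — violation
C=D: row 4 → A = 266 ✓
C=E: row 5 → A = 276 ✓
C=C: row 6 → A = 268 ✓
C=H: row 7 → A = 265 ✓
C=A: row 8 → A = 267 ✓
C=J: row 9 → A = 261 ✓
C=K: row 10 → A = 277 ✓
C=S: row 12 → A = 278 ✓
C=Q: row 13 → A = 279 ✓
C=T: row 14 → A = 279 ✓
C=N: row 15 → A = 262 ✓
C=P: row 16 → A = 277 ✓
C=L: row 17 → A = 260 ✓
The only C value with inconsistent A is C=F.

F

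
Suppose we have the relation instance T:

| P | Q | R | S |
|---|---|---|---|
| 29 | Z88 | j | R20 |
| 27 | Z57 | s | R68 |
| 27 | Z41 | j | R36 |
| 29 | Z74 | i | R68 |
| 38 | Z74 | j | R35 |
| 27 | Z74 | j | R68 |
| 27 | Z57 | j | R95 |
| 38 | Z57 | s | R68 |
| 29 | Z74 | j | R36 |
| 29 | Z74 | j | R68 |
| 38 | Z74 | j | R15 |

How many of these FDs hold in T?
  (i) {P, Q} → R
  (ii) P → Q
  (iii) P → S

0

(i) {P, Q} → R: (P=27, Q=Z57): 2 rows → R takes values {s, j} — violation; (P=29, Q=Z74): 3 rows → R takes values {i, j} — violation — fails.
(ii) P → Q: P=29: 4 rows → Q takes values {Z88, Z74} — violation; P=27: 4 rows → Q takes values {Z57, Z41, Z74} — violation; P=38: 3 rows → Q takes values {Z74, Z57} — violation — fails.
(iii) P → S: P=29: 4 rows → S takes values {R20, R68, R36} — violation; P=27: 4 rows → S takes values {R68, R36, R95} — violation; P=38: 3 rows → S takes values {R35, R68, R15} — violation — fails.
None of the 3 dependencies hold.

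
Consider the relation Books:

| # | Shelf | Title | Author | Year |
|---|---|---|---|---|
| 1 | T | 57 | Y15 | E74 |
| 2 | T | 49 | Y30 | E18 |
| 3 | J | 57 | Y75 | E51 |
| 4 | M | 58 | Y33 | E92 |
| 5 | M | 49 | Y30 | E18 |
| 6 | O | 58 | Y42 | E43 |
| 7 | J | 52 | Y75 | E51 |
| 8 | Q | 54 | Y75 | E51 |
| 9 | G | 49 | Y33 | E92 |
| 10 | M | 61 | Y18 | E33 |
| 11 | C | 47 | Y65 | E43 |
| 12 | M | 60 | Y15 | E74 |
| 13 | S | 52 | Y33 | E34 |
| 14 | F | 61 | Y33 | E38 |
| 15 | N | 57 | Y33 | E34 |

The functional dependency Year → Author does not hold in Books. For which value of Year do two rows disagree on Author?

E43

Year=E74: rows 1, 12 → Author = Y15, Y15 ✓
Year=E18: rows 2, 5 → Author = Y30, Y30 ✓
Year=E51: rows 3, 7, 8 → Author = Y75, Y75, Y75 ✓
Year=E92: rows 4, 9 → Author = Y33, Y33 ✓
Year=E43: rows 6, 11 → Author takes values {Y42, Y65} — violation
Year=E33: row 10 → Author = Y18 ✓
Year=E34: rows 13, 15 → Author = Y33, Y33 ✓
Year=E38: row 14 → Author = Y33 ✓
The only Year value with inconsistent Author is Year=E43.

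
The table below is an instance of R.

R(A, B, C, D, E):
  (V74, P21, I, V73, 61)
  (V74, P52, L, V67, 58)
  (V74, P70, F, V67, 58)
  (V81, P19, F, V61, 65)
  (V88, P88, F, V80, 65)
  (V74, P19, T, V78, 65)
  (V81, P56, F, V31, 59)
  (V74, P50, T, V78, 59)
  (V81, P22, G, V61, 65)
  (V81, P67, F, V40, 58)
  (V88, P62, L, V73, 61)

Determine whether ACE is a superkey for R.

Yes

All 11 rows have distinct ACE values, so ACE → (all attributes) holds and ACE is a superkey.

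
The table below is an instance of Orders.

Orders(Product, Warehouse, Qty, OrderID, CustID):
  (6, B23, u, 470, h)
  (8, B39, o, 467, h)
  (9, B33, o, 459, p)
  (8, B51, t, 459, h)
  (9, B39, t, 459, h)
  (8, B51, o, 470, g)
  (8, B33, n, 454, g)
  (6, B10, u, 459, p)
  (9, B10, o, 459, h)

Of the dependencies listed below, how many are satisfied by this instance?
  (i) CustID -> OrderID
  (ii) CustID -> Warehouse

(i) CustID -> OrderID: CustID=h: 5 rows → OrderID takes values {470, 467, 459} — violation; CustID=g: 2 rows → OrderID takes values {470, 454} — violation — fails.
(ii) CustID -> Warehouse: CustID=h: 5 rows → Warehouse takes values {B23, B39, B51, B10} — violation; CustID=p: 2 rows → Warehouse takes values {B33, B10} — violation; CustID=g: 2 rows → Warehouse takes values {B51, B33} — violation — fails.
None of the 2 dependencies hold.

0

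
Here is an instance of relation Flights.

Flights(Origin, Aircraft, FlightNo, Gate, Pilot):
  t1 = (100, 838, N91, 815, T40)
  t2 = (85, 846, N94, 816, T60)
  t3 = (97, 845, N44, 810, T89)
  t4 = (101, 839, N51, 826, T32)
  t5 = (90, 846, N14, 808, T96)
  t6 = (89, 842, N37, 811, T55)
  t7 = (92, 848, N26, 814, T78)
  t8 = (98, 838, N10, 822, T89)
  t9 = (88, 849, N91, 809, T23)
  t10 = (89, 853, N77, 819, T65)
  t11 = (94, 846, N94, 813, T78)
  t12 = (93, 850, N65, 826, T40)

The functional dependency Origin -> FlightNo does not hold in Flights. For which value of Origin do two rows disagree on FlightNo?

Origin=100: row 1 → FlightNo = N91 ✓
Origin=85: row 2 → FlightNo = N94 ✓
Origin=97: row 3 → FlightNo = N44 ✓
Origin=101: row 4 → FlightNo = N51 ✓
Origin=90: row 5 → FlightNo = N14 ✓
Origin=89: rows 6, 10 → FlightNo takes values {N37, N77} — violation
Origin=92: row 7 → FlightNo = N26 ✓
Origin=98: row 8 → FlightNo = N10 ✓
Origin=88: row 9 → FlightNo = N91 ✓
Origin=94: row 11 → FlightNo = N94 ✓
Origin=93: row 12 → FlightNo = N65 ✓
The only Origin value with inconsistent FlightNo is Origin=89.

89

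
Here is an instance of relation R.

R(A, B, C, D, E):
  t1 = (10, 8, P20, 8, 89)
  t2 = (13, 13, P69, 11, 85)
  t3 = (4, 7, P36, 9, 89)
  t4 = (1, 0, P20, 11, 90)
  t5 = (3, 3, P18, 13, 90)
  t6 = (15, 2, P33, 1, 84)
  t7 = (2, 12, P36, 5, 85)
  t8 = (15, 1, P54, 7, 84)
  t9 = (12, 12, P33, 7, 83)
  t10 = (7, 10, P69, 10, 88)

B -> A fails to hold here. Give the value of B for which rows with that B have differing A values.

B=8: row 1 → A = 10 ✓
B=13: row 2 → A = 13 ✓
B=7: row 3 → A = 4 ✓
B=0: row 4 → A = 1 ✓
B=3: row 5 → A = 3 ✓
B=2: row 6 → A = 15 ✓
B=12: rows 7, 9 → A takes values {2, 12} — violation
B=1: row 8 → A = 15 ✓
B=10: row 10 → A = 7 ✓
The only B value with inconsistent A is B=12.

12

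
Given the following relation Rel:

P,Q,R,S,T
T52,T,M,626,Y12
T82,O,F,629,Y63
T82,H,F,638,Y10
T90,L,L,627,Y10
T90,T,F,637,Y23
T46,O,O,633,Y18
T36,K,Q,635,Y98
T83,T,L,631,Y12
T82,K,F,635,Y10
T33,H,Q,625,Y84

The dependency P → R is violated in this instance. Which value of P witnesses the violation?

T90

P=T52: 1 row → R = M ✓
P=T82: 3 rows → R = F, F, F ✓
P=T90: 2 rows → R takes values {L, F} — violation
P=T46: 1 row → R = O ✓
P=T36: 1 row → R = Q ✓
P=T83: 1 row → R = L ✓
P=T33: 1 row → R = Q ✓
The only P value with inconsistent R is P=T90.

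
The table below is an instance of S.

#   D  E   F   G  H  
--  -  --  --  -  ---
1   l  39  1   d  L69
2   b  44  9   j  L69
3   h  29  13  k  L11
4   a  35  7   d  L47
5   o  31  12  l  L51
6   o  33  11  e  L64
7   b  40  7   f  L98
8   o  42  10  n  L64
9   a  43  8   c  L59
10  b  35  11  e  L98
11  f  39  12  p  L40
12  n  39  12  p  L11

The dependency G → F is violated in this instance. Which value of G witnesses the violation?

G=d: rows 1, 4 → F takes values {1, 7} — violation
G=j: row 2 → F = 9 ✓
G=k: row 3 → F = 13 ✓
G=l: row 5 → F = 12 ✓
G=e: rows 6, 10 → F = 11, 11 ✓
G=f: row 7 → F = 7 ✓
G=n: row 8 → F = 10 ✓
G=c: row 9 → F = 8 ✓
G=p: rows 11, 12 → F = 12, 12 ✓
The only G value with inconsistent F is G=d.

d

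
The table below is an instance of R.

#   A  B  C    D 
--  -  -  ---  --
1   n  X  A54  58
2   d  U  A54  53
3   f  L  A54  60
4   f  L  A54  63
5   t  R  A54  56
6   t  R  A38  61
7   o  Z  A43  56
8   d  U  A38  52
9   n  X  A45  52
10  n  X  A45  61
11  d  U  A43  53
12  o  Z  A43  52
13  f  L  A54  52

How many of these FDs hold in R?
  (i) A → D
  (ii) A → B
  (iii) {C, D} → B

(i) A → D: A=n: rows 1, 9, 10 → D takes values {58, 52, 61} — violation; A=d: rows 2, 8, 11 → D takes values {53, 52} — violation; A=f: rows 3, 4, 13 → D takes values {60, 63, 52} — violation; A=t: rows 5, 6 → D takes values {56, 61} — violation; A=o: rows 7, 12 → D takes values {56, 52} — violation — fails.
(ii) A → B: every LHS value maps to a single RHS value — holds.
(iii) {C, D} → B: every LHS value maps to a single RHS value — holds.
2 of the 3 dependencies hold.

2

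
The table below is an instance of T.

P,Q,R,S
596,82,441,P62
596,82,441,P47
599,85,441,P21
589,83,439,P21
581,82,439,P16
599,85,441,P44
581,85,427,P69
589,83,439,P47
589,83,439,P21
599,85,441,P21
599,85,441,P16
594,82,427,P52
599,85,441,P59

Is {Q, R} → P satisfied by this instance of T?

(Q=82, R=441): 2 rows → P = 596, 596 ✓
(Q=85, R=441): 5 rows → P = 599, 599, 599, 599, 599 ✓
(Q=83, R=439): 3 rows → P = 589, 589, 589 ✓
(Q=82, R=439): 1 row → P = 581 ✓
(Q=85, R=427): 1 row → P = 581 ✓
(Q=82, R=427): 1 row → P = 594 ✓
Every {Q, R} value is associated with a single P value, so {Q, R} → P holds.

Yes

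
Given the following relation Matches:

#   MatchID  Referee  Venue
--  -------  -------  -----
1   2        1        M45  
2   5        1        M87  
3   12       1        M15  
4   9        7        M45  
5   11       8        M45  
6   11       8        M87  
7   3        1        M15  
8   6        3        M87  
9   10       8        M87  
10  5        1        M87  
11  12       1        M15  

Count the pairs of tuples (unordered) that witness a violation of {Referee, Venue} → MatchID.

(Referee=1, Venue=M87): all 2 rows agree on MatchID — 0 pairs.
(Referee=1, Venue=M15): violating pairs (3,7), (7,11) — 2 pairs.
(Referee=8, Venue=M87): violating pairs (6,9) — 1 pair.

3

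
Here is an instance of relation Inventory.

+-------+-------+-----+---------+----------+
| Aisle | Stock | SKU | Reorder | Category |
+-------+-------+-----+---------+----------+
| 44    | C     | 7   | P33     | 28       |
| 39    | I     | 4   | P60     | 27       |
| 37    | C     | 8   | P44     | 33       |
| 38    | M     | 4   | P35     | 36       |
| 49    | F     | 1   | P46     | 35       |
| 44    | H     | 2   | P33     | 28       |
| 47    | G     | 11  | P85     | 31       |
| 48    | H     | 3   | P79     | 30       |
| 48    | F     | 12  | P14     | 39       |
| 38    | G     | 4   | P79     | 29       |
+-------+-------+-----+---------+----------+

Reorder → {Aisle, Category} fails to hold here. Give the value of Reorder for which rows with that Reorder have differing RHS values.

Reorder=P33: 2 rows → {Aisle,Category} = (44, 28), (44, 28) ✓
Reorder=P60: 1 row → {Aisle,Category} = (39, 27) ✓
Reorder=P44: 1 row → {Aisle,Category} = (37, 33) ✓
Reorder=P35: 1 row → {Aisle,Category} = (38, 36) ✓
Reorder=P46: 1 row → {Aisle,Category} = (49, 35) ✓
Reorder=P85: 1 row → {Aisle,Category} = (47, 31) ✓
Reorder=P79: 2 rows → {Aisle,Category} takes values {(48, 30), (38, 29)} — violation
Reorder=P14: 1 row → {Aisle,Category} = (48, 39) ✓
The only Reorder value with inconsistent RHS is Reorder=P79.

P79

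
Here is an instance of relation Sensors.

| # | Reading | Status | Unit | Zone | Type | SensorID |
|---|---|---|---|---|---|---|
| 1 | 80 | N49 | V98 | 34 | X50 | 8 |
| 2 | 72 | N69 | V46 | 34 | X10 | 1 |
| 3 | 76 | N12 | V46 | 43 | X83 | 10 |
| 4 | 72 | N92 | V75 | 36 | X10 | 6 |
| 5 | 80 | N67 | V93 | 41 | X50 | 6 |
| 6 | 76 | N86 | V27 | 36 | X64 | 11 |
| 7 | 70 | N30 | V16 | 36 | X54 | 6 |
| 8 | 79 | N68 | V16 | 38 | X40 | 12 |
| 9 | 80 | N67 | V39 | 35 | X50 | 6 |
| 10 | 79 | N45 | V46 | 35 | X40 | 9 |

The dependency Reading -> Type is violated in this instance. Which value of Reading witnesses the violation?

Reading=80: rows 1, 5, 9 → Type = X50, X50, X50 ✓
Reading=72: rows 2, 4 → Type = X10, X10 ✓
Reading=76: rows 3, 6 → Type takes values {X83, X64} — violation
Reading=70: row 7 → Type = X54 ✓
Reading=79: rows 8, 10 → Type = X40, X40 ✓
The only Reading value with inconsistent Type is Reading=76.

76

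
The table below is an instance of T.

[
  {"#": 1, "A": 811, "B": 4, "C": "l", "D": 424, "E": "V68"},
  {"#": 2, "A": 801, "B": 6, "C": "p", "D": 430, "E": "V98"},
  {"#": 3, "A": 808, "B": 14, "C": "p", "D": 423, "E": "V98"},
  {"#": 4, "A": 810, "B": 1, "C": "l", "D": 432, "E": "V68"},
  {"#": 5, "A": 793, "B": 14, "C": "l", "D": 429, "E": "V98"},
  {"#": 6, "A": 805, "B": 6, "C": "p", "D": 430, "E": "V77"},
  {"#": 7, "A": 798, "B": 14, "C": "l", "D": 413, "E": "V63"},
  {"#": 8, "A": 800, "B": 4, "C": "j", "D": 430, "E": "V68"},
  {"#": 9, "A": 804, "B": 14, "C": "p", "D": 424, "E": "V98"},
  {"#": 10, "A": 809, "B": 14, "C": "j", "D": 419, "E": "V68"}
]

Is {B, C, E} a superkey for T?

Rows 3 and 9 have the same {B, C, E} value (B=14, C=p, E=V98) but are distinct tuples, so {B, C, E} does not determine every attribute — not a superkey.

No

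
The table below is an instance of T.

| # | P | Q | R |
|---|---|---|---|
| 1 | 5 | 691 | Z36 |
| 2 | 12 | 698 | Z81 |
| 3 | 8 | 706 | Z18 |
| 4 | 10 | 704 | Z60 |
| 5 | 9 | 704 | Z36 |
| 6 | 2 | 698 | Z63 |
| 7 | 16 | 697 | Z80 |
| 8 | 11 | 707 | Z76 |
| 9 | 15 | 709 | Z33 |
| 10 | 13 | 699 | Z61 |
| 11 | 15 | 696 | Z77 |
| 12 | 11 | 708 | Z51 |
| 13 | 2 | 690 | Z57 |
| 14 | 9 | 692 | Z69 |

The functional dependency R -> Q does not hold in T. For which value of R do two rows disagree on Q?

R=Z36: rows 1, 5 → Q takes values {691, 704} — violation
R=Z81: row 2 → Q = 698 ✓
R=Z18: row 3 → Q = 706 ✓
R=Z60: row 4 → Q = 704 ✓
R=Z63: row 6 → Q = 698 ✓
R=Z80: row 7 → Q = 697 ✓
R=Z76: row 8 → Q = 707 ✓
R=Z33: row 9 → Q = 709 ✓
R=Z61: row 10 → Q = 699 ✓
R=Z77: row 11 → Q = 696 ✓
R=Z51: row 12 → Q = 708 ✓
R=Z57: row 13 → Q = 690 ✓
R=Z69: row 14 → Q = 692 ✓
The only R value with inconsistent Q is R=Z36.

Z36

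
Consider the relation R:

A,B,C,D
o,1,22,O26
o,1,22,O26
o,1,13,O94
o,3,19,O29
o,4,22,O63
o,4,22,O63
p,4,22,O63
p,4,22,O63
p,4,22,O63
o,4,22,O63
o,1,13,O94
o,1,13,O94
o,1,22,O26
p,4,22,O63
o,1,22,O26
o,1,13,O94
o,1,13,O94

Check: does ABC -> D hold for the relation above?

(A=o, B=1, C=22): 4 rows → D = O26, O26, O26, O26 ✓
(A=o, B=1, C=13): 5 rows → D = O94, O94, O94, O94, O94 ✓
(A=o, B=3, C=19): 1 row → D = O29 ✓
(A=o, B=4, C=22): 3 rows → D = O63, O63, O63 ✓
(A=p, B=4, C=22): 4 rows → D = O63, O63, O63, O63 ✓
Every ABC value is associated with a single D value, so ABC -> D holds.

Yes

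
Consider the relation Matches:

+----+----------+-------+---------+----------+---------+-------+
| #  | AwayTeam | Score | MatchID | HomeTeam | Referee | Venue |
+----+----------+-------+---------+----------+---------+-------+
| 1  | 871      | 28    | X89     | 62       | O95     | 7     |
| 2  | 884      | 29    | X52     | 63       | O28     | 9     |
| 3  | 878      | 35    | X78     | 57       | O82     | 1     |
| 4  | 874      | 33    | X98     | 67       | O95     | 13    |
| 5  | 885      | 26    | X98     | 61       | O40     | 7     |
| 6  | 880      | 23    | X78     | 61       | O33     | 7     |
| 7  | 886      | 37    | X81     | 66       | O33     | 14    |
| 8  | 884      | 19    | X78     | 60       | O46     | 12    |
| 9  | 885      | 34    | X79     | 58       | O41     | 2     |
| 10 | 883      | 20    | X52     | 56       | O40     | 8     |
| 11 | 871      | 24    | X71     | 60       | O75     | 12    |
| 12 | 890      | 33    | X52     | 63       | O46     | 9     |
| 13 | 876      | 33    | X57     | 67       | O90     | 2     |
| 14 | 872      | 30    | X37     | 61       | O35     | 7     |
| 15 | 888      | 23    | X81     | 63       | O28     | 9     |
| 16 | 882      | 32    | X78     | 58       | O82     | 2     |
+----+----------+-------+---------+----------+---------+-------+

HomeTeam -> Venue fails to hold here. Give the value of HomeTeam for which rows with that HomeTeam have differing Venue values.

HomeTeam=62: row 1 → Venue = 7 ✓
HomeTeam=63: rows 2, 12, 15 → Venue = 9, 9, 9 ✓
HomeTeam=57: row 3 → Venue = 1 ✓
HomeTeam=67: rows 4, 13 → Venue takes values {13, 2} — violation
HomeTeam=61: rows 5, 6, 14 → Venue = 7, 7, 7 ✓
HomeTeam=66: row 7 → Venue = 14 ✓
HomeTeam=60: rows 8, 11 → Venue = 12, 12 ✓
HomeTeam=58: rows 9, 16 → Venue = 2, 2 ✓
HomeTeam=56: row 10 → Venue = 8 ✓
The only HomeTeam value with inconsistent Venue is HomeTeam=67.

67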